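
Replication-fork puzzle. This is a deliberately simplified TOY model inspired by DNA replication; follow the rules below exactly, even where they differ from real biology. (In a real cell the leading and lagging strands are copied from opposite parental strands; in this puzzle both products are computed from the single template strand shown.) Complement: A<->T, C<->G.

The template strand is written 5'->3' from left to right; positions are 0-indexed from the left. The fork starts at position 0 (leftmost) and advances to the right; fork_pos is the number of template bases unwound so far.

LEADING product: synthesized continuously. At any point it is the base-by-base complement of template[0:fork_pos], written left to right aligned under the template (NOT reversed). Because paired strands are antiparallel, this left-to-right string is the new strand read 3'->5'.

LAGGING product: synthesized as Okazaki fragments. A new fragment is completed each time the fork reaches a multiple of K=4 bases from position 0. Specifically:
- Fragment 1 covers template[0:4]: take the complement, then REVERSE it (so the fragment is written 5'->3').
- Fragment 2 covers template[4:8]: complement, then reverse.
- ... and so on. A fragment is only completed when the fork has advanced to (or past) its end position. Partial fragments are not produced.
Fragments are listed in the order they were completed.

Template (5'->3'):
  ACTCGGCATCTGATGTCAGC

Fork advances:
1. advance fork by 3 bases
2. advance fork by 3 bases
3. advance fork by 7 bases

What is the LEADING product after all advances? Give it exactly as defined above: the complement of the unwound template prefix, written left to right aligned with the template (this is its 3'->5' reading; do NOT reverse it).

Step 1: advance 3 -> fork_pos = 0 + 3 = 3.
Step 2: advance 3 -> fork_pos = 3 + 3 = 6.
Step 3: advance 7 -> fork_pos = 6 + 7 = 13.
Unwound prefix: template[0:13] = ACTCGGCATCTGA
Complement it base by base (A<->T, C<->G), keeping left-to-right order:
  [0:5] ACTCG -> TGAGC
  [5:10] GCATC -> CGTAG
  [10:13] TGA -> ACT
Concatenate: TGAGCCGTAGACT (length 13; written aligned with the template, i.e. 3'->5').

Answer: TGAGCCGTAGACT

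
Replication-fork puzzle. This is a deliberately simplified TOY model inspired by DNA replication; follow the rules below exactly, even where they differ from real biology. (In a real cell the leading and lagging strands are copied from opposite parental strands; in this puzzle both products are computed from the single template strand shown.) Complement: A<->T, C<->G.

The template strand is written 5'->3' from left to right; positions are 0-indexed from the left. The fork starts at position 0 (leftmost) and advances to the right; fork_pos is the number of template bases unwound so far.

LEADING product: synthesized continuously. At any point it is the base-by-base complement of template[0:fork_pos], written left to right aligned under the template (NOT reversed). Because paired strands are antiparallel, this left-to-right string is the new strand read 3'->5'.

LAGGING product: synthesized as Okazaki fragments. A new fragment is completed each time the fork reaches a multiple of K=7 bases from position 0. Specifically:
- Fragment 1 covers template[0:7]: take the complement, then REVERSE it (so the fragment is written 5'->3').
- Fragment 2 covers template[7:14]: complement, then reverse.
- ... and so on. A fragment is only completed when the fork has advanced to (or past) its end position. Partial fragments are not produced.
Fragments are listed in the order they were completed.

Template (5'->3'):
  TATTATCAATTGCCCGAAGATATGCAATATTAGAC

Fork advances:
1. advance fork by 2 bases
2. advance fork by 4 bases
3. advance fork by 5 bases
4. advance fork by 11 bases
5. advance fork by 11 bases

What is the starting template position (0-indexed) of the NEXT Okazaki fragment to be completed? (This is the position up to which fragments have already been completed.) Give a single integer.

Answer: 28

Derivation:
Step 1: advance 2 -> fork_pos = 0 + 2 = 2. Next multiple of 7 is 7 (not reached); still 0 fragment(s).
Step 2: advance 4 -> fork_pos = 2 + 4 = 6. Next multiple of 7 is 7 (not reached); still 0 fragment(s).
Step 3: advance 5 -> fork_pos = 6 + 5 = 11. Reached multiple(s) of 7: 7 -> fragment 1 completed (1 total).
Step 4: advance 11 -> fork_pos = 11 + 11 = 22. Reached multiple(s) of 7: 14, 21 -> fragments 2-3 completed (3 total).
Step 5: advance 11 -> fork_pos = 22 + 11 = 33. Reached multiple(s) of 7: 28 -> fragment 4 completed (4 total).
4 fragment(s) completed, covering template[0:28] (4 x 7 = 28). The next fragment, fragment 5, covers template[28:35], so it starts at position 28.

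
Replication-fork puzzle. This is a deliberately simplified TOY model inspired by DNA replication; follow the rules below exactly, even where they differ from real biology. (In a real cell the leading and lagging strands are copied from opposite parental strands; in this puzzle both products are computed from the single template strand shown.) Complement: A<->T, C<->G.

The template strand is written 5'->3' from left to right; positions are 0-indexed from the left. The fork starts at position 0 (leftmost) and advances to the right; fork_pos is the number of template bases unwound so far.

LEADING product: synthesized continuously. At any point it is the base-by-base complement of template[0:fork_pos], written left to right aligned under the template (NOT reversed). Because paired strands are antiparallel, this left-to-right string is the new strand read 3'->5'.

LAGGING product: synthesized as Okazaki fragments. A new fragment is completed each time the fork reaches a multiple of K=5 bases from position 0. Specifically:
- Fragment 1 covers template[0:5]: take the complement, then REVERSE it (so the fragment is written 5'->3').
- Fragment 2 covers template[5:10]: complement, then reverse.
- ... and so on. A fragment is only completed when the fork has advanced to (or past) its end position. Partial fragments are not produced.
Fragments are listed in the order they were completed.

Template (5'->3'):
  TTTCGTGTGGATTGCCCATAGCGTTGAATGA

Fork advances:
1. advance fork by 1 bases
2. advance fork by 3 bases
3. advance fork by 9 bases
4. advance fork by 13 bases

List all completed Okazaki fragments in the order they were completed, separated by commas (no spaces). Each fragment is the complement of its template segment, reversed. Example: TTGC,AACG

Answer: CGAAA,CCACA,GCAAT,TATGG,AACGC

Derivation:
Step 1: advance 1 -> fork_pos = 0 + 1 = 1. Next multiple of 5 is 5 (not reached); still 0 fragment(s).
Step 2: advance 3 -> fork_pos = 1 + 3 = 4. Next multiple of 5 is 5 (not reached); still 0 fragment(s).
Step 3: advance 9 -> fork_pos = 4 + 9 = 13. Reached multiple(s) of 5: 5, 10 -> fragments 1-2 completed (2 total).
Step 4: advance 13 -> fork_pos = 13 + 13 = 26. Reached multiple(s) of 5: 15, 20, 25 -> fragments 3-5 completed (5 total).
Final fork_pos = 26, so 5 fragment(s) are complete. Build each: template segment -> complement -> reverse.
Fragment 1: template[0:5] = TTTCG -> complement AAAGC -> reversed CGAAA
Fragment 2: template[5:10] = TGTGG -> complement ACACC -> reversed CCACA
Fragment 3: template[10:15] = ATTGC -> complement TAACG -> reversed GCAAT
Fragment 4: template[15:20] = CCATA -> complement GGTAT -> reversed TATGG
Fragment 5: template[20:25] = GCGTT -> complement CGCAA -> reversed AACGC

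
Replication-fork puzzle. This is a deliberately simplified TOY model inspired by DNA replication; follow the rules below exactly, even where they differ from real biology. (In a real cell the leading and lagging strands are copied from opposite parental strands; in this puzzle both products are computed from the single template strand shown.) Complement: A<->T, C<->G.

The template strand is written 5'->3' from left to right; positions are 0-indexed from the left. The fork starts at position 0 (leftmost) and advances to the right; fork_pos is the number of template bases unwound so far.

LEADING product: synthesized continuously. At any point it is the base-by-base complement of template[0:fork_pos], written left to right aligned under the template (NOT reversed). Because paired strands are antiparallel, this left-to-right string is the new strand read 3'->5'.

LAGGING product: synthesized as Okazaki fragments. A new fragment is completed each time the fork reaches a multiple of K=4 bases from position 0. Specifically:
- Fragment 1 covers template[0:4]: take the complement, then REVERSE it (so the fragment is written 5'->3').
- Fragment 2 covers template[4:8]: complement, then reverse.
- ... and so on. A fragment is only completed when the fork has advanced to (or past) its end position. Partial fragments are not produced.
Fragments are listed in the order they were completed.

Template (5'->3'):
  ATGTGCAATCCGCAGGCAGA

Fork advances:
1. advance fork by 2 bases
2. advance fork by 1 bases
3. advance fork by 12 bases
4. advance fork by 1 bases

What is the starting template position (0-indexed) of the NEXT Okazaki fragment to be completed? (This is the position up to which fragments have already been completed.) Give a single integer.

Answer: 16

Derivation:
Step 1: advance 2 -> fork_pos = 0 + 2 = 2. Next multiple of 4 is 4 (not reached); still 0 fragment(s).
Step 2: advance 1 -> fork_pos = 2 + 1 = 3. Next multiple of 4 is 4 (not reached); still 0 fragment(s).
Step 3: advance 12 -> fork_pos = 3 + 12 = 15. Reached multiple(s) of 4: 4, 8, 12 -> fragments 1-3 completed (3 total).
Step 4: advance 1 -> fork_pos = 15 + 1 = 16. Reached multiple(s) of 4: 16 -> fragment 4 completed (4 total).
4 fragment(s) completed, covering template[0:16] (4 x 4 = 16). The next fragment, fragment 5, covers template[16:20], so it starts at position 16.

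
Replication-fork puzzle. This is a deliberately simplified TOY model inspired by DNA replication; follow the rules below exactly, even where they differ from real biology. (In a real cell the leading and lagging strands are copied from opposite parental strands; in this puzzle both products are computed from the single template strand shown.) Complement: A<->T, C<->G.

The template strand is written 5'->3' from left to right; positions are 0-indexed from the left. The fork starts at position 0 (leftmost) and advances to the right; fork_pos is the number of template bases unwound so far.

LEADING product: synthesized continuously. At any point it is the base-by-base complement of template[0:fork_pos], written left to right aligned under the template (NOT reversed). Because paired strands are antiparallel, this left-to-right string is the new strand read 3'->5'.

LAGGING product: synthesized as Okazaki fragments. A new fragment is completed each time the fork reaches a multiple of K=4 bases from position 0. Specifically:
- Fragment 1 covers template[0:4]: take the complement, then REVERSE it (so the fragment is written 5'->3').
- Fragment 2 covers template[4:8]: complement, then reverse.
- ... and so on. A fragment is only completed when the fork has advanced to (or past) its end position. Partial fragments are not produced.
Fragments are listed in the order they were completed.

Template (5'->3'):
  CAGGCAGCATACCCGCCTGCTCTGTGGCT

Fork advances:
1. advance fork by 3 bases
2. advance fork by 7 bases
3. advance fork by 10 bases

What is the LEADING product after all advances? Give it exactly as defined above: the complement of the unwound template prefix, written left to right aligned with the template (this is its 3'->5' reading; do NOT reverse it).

Answer: GTCCGTCGTATGGGCGGACG

Derivation:
Step 1: advance 3 -> fork_pos = 0 + 3 = 3.
Step 2: advance 7 -> fork_pos = 3 + 7 = 10.
Step 3: advance 10 -> fork_pos = 10 + 10 = 20.
Unwound prefix: template[0:20] = CAGGCAGCATACCCGCCTGC
Complement it base by base (A<->T, C<->G), keeping left-to-right order:
  [0:5] CAGGC -> GTCCG
  [5:10] AGCAT -> TCGTA
  [10:15] ACCCG -> TGGGC
  [15:20] CCTGC -> GGACG
Concatenate: GTCCGTCGTATGGGCGGACG (length 20; written aligned with the template, i.e. 3'->5').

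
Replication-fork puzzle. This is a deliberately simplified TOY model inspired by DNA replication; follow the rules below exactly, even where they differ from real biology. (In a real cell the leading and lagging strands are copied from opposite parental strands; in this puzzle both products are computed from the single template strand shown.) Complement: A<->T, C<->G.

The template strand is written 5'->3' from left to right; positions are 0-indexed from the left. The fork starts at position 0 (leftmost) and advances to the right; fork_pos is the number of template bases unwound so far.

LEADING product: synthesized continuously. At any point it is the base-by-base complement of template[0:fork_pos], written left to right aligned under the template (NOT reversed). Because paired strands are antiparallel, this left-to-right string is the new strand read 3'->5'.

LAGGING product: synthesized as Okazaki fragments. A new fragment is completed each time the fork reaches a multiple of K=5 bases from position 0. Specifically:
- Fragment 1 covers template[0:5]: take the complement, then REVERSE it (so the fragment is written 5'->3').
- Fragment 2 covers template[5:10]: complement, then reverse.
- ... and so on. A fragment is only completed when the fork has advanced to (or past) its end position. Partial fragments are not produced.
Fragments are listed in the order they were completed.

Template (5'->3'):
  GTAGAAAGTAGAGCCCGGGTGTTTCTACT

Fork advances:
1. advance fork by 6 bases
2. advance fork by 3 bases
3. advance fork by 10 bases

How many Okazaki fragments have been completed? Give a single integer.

Answer: 3

Derivation:
Step 1: advance 6 -> fork_pos = 0 + 6 = 6. Reached multiple(s) of 5: 5 -> fragment 1 completed (1 total).
Step 2: advance 3 -> fork_pos = 6 + 3 = 9. Next multiple of 5 is 10 (not reached); still 1 fragment(s).
Step 3: advance 10 -> fork_pos = 9 + 10 = 19. Reached multiple(s) of 5: 10, 15 -> fragments 2-3 completed (3 total).
Check: final fork_pos = 19; the multiples of 5 that are <= 19 are 5..15 -> 19 // 5 = 3 completed fragment(s).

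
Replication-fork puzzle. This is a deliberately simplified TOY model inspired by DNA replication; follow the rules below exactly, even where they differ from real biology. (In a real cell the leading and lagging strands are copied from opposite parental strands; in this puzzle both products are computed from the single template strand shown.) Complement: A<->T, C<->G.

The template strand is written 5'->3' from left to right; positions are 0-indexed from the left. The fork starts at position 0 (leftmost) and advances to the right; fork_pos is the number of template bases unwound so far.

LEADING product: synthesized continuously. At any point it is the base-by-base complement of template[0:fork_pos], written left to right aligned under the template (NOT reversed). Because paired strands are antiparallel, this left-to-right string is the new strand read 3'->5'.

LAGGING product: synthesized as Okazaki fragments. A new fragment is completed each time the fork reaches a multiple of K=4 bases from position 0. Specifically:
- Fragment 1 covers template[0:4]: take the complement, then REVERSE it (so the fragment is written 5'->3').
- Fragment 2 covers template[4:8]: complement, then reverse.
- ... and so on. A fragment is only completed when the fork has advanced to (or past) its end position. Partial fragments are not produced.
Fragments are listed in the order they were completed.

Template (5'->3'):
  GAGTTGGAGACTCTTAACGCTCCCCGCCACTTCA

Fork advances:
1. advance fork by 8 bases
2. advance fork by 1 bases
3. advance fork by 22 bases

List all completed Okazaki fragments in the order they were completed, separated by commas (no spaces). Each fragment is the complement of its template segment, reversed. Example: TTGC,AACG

Answer: ACTC,TCCA,AGTC,TAAG,GCGT,GGGA,GGCG

Derivation:
Step 1: advance 8 -> fork_pos = 0 + 8 = 8. Reached multiple(s) of 4: 4, 8 -> fragments 1-2 completed (2 total).
Step 2: advance 1 -> fork_pos = 8 + 1 = 9. Next multiple of 4 is 12 (not reached); still 2 fragment(s).
Step 3: advance 22 -> fork_pos = 9 + 22 = 31. Reached multiple(s) of 4: 12, 16, 20, 24, 28 -> fragments 3-7 completed (7 total).
Final fork_pos = 31, so 7 fragment(s) are complete. Build each: template segment -> complement -> reverse.
Fragment 1: template[0:4] = GAGT -> complement CTCA -> reversed ACTC
Fragment 2: template[4:8] = TGGA -> complement ACCT -> reversed TCCA
Fragment 3: template[8:12] = GACT -> complement CTGA -> reversed AGTC
Fragment 4: template[12:16] = CTTA -> complement GAAT -> reversed TAAG
Fragment 5: template[16:20] = ACGC -> complement TGCG -> reversed GCGT
Fragment 6: template[20:24] = TCCC -> complement AGGG -> reversed GGGA
Fragment 7: template[24:28] = CGCC -> complement GCGG -> reversed GGCG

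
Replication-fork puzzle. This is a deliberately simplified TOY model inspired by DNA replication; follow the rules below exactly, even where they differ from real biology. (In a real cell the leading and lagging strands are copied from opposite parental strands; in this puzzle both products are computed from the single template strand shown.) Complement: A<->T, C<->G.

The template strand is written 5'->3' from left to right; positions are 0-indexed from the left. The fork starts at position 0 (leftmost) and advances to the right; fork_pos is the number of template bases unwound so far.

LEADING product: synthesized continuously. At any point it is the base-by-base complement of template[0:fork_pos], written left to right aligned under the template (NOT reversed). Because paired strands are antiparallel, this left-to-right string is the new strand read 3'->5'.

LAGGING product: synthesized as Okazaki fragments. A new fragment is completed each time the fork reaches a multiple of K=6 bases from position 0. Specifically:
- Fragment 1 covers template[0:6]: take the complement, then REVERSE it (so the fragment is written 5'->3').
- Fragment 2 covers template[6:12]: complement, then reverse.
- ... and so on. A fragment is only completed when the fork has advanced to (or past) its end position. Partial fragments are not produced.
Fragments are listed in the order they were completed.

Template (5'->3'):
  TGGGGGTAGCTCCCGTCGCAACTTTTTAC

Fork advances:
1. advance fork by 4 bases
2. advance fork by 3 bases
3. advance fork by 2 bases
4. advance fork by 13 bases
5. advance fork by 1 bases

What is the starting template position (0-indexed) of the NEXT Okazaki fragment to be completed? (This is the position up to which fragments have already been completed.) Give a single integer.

Answer: 18

Derivation:
Step 1: advance 4 -> fork_pos = 0 + 4 = 4. Next multiple of 6 is 6 (not reached); still 0 fragment(s).
Step 2: advance 3 -> fork_pos = 4 + 3 = 7. Reached multiple(s) of 6: 6 -> fragment 1 completed (1 total).
Step 3: advance 2 -> fork_pos = 7 + 2 = 9. Next multiple of 6 is 12 (not reached); still 1 fragment(s).
Step 4: advance 13 -> fork_pos = 9 + 13 = 22. Reached multiple(s) of 6: 12, 18 -> fragments 2-3 completed (3 total).
Step 5: advance 1 -> fork_pos = 22 + 1 = 23. Next multiple of 6 is 24 (not reached); still 3 fragment(s).
3 fragment(s) completed, covering template[0:18] (3 x 6 = 18). The next fragment, fragment 4, covers template[18:24], so it starts at position 18.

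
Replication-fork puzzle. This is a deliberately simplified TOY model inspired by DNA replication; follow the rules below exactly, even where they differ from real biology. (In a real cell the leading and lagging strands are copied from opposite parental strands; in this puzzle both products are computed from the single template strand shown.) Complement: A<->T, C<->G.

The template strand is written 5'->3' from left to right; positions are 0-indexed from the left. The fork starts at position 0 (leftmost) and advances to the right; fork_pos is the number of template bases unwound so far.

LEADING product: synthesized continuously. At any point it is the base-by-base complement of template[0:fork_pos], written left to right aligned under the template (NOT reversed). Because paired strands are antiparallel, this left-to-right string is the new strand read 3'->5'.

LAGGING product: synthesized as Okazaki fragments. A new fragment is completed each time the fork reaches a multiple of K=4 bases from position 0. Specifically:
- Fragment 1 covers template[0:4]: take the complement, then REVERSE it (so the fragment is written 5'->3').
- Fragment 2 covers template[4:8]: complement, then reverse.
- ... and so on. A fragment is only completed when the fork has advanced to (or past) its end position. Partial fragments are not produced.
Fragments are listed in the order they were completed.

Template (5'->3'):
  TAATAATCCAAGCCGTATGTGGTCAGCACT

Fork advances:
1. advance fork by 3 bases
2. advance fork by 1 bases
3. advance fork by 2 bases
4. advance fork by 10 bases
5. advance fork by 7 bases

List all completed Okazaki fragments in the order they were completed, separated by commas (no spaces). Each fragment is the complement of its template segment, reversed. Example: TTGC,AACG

Step 1: advance 3 -> fork_pos = 0 + 3 = 3. Next multiple of 4 is 4 (not reached); still 0 fragment(s).
Step 2: advance 1 -> fork_pos = 3 + 1 = 4. Reached multiple(s) of 4: 4 -> fragment 1 completed (1 total).
Step 3: advance 2 -> fork_pos = 4 + 2 = 6. Next multiple of 4 is 8 (not reached); still 1 fragment(s).
Step 4: advance 10 -> fork_pos = 6 + 10 = 16. Reached multiple(s) of 4: 8, 12, 16 -> fragments 2-4 completed (4 total).
Step 5: advance 7 -> fork_pos = 16 + 7 = 23. Reached multiple(s) of 4: 20 -> fragment 5 completed (5 total).
Final fork_pos = 23, so 5 fragment(s) are complete. Build each: template segment -> complement -> reverse.
Fragment 1: template[0:4] = TAAT -> complement ATTA -> reversed ATTA
Fragment 2: template[4:8] = AATC -> complement TTAG -> reversed GATT
Fragment 3: template[8:12] = CAAG -> complement GTTC -> reversed CTTG
Fragment 4: template[12:16] = CCGT -> complement GGCA -> reversed ACGG
Fragment 5: template[16:20] = ATGT -> complement TACA -> reversed ACAT

Answer: ATTA,GATT,CTTG,ACGG,ACAT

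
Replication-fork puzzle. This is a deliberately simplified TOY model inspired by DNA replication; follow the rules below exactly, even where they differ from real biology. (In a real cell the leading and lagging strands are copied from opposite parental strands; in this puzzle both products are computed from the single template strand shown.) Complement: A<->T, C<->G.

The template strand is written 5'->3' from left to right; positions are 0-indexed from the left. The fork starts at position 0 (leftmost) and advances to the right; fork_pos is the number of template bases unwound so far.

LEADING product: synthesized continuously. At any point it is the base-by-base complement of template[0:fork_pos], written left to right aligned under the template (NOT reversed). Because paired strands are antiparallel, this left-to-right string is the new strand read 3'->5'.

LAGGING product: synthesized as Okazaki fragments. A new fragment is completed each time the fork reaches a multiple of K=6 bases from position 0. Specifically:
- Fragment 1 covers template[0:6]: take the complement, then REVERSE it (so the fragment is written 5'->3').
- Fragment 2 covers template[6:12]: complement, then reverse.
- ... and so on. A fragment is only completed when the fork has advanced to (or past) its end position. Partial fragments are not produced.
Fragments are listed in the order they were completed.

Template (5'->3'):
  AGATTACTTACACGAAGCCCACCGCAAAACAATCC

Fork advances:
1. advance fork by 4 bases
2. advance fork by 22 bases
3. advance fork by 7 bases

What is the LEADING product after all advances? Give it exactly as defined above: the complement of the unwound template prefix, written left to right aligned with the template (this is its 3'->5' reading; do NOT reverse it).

Step 1: advance 4 -> fork_pos = 0 + 4 = 4.
Step 2: advance 22 -> fork_pos = 4 + 22 = 26.
Step 3: advance 7 -> fork_pos = 26 + 7 = 33.
Unwound prefix: template[0:33] = AGATTACTTACACGAAGCCCACCGCAAAACAAT
Complement it base by base (A<->T, C<->G), keeping left-to-right order:
  [0:5] AGATT -> TCTAA
  [5:10] ACTTA -> TGAAT
  [10:15] CACGA -> GTGCT
  [15:20] AGCCC -> TCGGG
  [20:25] ACCGC -> TGGCG
  [25:30] AAAAC -> TTTTG
  [30:33] AAT -> TTA
Concatenate: TCTAATGAATGTGCTTCGGGTGGCGTTTTGTTA (length 33; written aligned with the template, i.e. 3'->5').

Answer: TCTAATGAATGTGCTTCGGGTGGCGTTTTGTTA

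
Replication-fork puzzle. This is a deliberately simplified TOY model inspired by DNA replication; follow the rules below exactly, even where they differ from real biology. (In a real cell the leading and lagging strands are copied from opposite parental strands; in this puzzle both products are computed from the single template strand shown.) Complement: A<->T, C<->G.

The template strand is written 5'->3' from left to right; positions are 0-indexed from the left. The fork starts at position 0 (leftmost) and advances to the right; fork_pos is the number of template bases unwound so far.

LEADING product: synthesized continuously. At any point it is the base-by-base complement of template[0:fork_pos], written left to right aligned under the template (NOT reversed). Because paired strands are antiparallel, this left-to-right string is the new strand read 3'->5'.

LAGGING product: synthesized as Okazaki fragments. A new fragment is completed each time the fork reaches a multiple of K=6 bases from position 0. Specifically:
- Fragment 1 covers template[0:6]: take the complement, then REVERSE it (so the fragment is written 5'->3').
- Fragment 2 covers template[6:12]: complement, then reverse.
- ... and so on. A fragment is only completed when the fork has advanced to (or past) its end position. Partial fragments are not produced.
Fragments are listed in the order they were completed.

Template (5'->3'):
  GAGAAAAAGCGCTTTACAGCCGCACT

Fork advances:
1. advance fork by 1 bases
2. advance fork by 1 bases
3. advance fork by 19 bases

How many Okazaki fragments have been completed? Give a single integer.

Answer: 3

Derivation:
Step 1: advance 1 -> fork_pos = 0 + 1 = 1. Next multiple of 6 is 6 (not reached); still 0 fragment(s).
Step 2: advance 1 -> fork_pos = 1 + 1 = 2. Next multiple of 6 is 6 (not reached); still 0 fragment(s).
Step 3: advance 19 -> fork_pos = 2 + 19 = 21. Reached multiple(s) of 6: 6, 12, 18 -> fragments 1-3 completed (3 total).
Check: final fork_pos = 21; the multiples of 6 that are <= 21 are 6..18 -> 21 // 6 = 3 completed fragment(s).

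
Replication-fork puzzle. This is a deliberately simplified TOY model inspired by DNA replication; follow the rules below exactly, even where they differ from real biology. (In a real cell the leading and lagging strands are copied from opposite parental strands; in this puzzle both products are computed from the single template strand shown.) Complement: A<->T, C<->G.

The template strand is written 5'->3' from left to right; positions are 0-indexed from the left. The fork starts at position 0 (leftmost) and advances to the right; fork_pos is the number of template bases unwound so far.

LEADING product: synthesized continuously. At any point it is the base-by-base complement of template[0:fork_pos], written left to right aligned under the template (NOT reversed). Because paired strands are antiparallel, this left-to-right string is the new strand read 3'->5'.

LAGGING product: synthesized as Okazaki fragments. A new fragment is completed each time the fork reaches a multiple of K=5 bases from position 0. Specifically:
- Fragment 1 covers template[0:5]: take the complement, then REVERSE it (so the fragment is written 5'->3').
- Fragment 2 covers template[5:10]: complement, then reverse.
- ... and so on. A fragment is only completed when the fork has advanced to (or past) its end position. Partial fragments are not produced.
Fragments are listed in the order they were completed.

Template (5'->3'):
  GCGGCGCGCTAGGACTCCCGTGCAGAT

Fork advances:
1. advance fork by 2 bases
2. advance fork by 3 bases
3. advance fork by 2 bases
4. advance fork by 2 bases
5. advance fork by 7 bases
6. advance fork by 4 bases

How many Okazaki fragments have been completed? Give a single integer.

Answer: 4

Derivation:
Step 1: advance 2 -> fork_pos = 0 + 2 = 2. Next multiple of 5 is 5 (not reached); still 0 fragment(s).
Step 2: advance 3 -> fork_pos = 2 + 3 = 5. Reached multiple(s) of 5: 5 -> fragment 1 completed (1 total).
Step 3: advance 2 -> fork_pos = 5 + 2 = 7. Next multiple of 5 is 10 (not reached); still 1 fragment(s).
Step 4: advance 2 -> fork_pos = 7 + 2 = 9. Next multiple of 5 is 10 (not reached); still 1 fragment(s).
Step 5: advance 7 -> fork_pos = 9 + 7 = 16. Reached multiple(s) of 5: 10, 15 -> fragments 2-3 completed (3 total).
Step 6: advance 4 -> fork_pos = 16 + 4 = 20. Reached multiple(s) of 5: 20 -> fragment 4 completed (4 total).
Check: final fork_pos = 20; the multiples of 5 that are <= 20 are 5..20 -> 20 // 5 = 4 completed fragment(s).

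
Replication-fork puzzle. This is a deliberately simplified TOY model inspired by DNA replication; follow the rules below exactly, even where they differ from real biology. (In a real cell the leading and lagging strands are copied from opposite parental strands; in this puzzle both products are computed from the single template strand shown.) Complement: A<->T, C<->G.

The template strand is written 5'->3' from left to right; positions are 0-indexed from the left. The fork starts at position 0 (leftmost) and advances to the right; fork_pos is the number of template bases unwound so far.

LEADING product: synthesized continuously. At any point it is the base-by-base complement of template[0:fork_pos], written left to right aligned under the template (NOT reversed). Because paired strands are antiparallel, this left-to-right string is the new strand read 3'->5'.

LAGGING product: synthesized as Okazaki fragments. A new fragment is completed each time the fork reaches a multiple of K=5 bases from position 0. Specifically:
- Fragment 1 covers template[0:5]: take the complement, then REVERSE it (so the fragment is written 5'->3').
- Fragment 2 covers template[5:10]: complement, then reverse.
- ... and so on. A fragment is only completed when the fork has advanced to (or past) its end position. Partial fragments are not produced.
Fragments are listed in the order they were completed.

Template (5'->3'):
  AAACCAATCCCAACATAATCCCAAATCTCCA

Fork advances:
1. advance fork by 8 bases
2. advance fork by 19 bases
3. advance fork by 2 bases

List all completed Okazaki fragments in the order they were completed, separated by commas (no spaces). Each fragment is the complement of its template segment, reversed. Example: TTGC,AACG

Answer: GGTTT,GGATT,TGTTG,GATTA,TTTGG

Derivation:
Step 1: advance 8 -> fork_pos = 0 + 8 = 8. Reached multiple(s) of 5: 5 -> fragment 1 completed (1 total).
Step 2: advance 19 -> fork_pos = 8 + 19 = 27. Reached multiple(s) of 5: 10, 15, 20, 25 -> fragments 2-5 completed (5 total).
Step 3: advance 2 -> fork_pos = 27 + 2 = 29. Next multiple of 5 is 30 (not reached); still 5 fragment(s).
Final fork_pos = 29, so 5 fragment(s) are complete. Build each: template segment -> complement -> reverse.
Fragment 1: template[0:5] = AAACC -> complement TTTGG -> reversed GGTTT
Fragment 2: template[5:10] = AATCC -> complement TTAGG -> reversed GGATT
Fragment 3: template[10:15] = CAACA -> complement GTTGT -> reversed TGTTG
Fragment 4: template[15:20] = TAATC -> complement ATTAG -> reversed GATTA
Fragment 5: template[20:25] = CCAAA -> complement GGTTT -> reversed TTTGG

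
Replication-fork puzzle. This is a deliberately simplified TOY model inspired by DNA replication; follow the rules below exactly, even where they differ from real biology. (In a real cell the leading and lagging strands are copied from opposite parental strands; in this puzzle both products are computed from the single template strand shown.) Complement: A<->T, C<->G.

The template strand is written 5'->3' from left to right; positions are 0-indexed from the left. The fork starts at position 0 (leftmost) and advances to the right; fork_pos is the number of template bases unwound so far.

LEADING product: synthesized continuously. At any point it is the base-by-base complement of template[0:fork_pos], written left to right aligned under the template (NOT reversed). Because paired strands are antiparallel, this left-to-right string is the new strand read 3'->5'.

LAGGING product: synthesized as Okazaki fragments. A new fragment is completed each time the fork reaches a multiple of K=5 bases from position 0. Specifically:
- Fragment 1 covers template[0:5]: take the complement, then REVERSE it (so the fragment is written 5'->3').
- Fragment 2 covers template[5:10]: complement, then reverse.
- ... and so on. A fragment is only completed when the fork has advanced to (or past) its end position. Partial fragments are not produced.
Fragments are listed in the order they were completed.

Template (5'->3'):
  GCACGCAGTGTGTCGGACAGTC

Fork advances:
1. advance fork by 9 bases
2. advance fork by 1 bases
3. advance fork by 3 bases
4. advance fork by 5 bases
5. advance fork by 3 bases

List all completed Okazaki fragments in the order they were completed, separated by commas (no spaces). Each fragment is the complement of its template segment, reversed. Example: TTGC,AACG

Step 1: advance 9 -> fork_pos = 0 + 9 = 9. Reached multiple(s) of 5: 5 -> fragment 1 completed (1 total).
Step 2: advance 1 -> fork_pos = 9 + 1 = 10. Reached multiple(s) of 5: 10 -> fragment 2 completed (2 total).
Step 3: advance 3 -> fork_pos = 10 + 3 = 13. Next multiple of 5 is 15 (not reached); still 2 fragment(s).
Step 4: advance 5 -> fork_pos = 13 + 5 = 18. Reached multiple(s) of 5: 15 -> fragment 3 completed (3 total).
Step 5: advance 3 -> fork_pos = 18 + 3 = 21. Reached multiple(s) of 5: 20 -> fragment 4 completed (4 total).
Final fork_pos = 21, so 4 fragment(s) are complete. Build each: template segment -> complement -> reverse.
Fragment 1: template[0:5] = GCACG -> complement CGTGC -> reversed CGTGC
Fragment 2: template[5:10] = CAGTG -> complement GTCAC -> reversed CACTG
Fragment 3: template[10:15] = TGTCG -> complement ACAGC -> reversed CGACA
Fragment 4: template[15:20] = GACAG -> complement CTGTC -> reversed CTGTC

Answer: CGTGC,CACTG,CGACA,CTGTC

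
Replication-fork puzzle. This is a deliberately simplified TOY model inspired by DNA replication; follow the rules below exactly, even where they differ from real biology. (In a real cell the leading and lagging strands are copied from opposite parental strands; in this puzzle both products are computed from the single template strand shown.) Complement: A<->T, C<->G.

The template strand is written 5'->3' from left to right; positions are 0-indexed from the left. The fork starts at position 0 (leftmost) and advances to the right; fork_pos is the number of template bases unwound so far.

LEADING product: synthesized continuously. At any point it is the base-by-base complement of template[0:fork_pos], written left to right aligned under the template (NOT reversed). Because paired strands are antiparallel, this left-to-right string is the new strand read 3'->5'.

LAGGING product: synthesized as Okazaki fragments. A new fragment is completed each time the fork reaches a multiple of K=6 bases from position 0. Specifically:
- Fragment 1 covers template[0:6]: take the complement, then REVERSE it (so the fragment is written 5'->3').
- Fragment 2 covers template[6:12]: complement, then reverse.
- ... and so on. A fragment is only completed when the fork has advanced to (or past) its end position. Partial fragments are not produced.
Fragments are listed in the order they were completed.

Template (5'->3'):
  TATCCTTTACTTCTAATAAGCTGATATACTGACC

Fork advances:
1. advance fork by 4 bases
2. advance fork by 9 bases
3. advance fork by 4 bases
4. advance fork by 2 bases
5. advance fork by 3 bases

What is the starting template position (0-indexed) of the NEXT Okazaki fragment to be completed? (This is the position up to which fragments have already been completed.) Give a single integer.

Answer: 18

Derivation:
Step 1: advance 4 -> fork_pos = 0 + 4 = 4. Next multiple of 6 is 6 (not reached); still 0 fragment(s).
Step 2: advance 9 -> fork_pos = 4 + 9 = 13. Reached multiple(s) of 6: 6, 12 -> fragments 1-2 completed (2 total).
Step 3: advance 4 -> fork_pos = 13 + 4 = 17. Next multiple of 6 is 18 (not reached); still 2 fragment(s).
Step 4: advance 2 -> fork_pos = 17 + 2 = 19. Reached multiple(s) of 6: 18 -> fragment 3 completed (3 total).
Step 5: advance 3 -> fork_pos = 19 + 3 = 22. Next multiple of 6 is 24 (not reached); still 3 fragment(s).
3 fragment(s) completed, covering template[0:18] (3 x 6 = 18). The next fragment, fragment 4, covers template[18:24], so it starts at position 18.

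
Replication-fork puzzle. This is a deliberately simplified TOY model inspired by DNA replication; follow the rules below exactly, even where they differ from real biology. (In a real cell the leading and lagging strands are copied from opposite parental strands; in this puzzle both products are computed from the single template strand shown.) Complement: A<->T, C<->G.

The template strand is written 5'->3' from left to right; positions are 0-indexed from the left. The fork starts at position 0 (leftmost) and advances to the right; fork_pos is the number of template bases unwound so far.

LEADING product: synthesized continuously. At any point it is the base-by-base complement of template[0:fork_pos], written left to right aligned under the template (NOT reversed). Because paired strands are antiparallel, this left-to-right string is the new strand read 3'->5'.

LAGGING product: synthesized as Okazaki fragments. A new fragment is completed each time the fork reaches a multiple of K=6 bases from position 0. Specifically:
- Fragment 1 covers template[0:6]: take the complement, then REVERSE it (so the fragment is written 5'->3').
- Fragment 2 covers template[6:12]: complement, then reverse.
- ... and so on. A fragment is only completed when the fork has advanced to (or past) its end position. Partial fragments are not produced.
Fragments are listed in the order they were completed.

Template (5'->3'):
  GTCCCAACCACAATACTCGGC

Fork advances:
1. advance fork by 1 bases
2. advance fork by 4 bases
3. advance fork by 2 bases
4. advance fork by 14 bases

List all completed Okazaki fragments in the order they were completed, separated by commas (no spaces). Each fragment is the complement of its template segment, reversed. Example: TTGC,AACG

Step 1: advance 1 -> fork_pos = 0 + 1 = 1. Next multiple of 6 is 6 (not reached); still 0 fragment(s).
Step 2: advance 4 -> fork_pos = 1 + 4 = 5. Next multiple of 6 is 6 (not reached); still 0 fragment(s).
Step 3: advance 2 -> fork_pos = 5 + 2 = 7. Reached multiple(s) of 6: 6 -> fragment 1 completed (1 total).
Step 4: advance 14 -> fork_pos = 7 + 14 = 21. Reached multiple(s) of 6: 12, 18 -> fragments 2-3 completed (3 total).
Final fork_pos = 21, so 3 fragment(s) are complete. Build each: template segment -> complement -> reverse.
Fragment 1: template[0:6] = GTCCCA -> complement CAGGGT -> reversed TGGGAC
Fragment 2: template[6:12] = ACCACA -> complement TGGTGT -> reversed TGTGGT
Fragment 3: template[12:18] = ATACTC -> complement TATGAG -> reversed GAGTAT

Answer: TGGGAC,TGTGGT,GAGTAT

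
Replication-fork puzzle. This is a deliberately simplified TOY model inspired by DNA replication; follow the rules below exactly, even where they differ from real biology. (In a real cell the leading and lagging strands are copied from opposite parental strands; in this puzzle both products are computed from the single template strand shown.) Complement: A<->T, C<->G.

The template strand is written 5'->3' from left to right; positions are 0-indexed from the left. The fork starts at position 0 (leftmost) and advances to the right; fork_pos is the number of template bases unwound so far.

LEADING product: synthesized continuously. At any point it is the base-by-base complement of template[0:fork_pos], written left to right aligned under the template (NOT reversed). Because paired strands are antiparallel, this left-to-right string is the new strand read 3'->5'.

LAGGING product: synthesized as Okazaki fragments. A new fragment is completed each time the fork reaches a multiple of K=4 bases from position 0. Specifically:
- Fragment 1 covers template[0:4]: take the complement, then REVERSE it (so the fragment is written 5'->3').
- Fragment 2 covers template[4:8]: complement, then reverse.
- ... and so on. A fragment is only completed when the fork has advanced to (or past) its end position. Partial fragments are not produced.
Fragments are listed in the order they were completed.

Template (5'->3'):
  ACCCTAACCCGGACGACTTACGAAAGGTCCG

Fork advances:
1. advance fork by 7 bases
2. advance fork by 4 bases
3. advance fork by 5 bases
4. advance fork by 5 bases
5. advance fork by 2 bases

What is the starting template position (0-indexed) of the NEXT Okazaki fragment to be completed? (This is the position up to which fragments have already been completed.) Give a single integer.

Answer: 20

Derivation:
Step 1: advance 7 -> fork_pos = 0 + 7 = 7. Reached multiple(s) of 4: 4 -> fragment 1 completed (1 total).
Step 2: advance 4 -> fork_pos = 7 + 4 = 11. Reached multiple(s) of 4: 8 -> fragment 2 completed (2 total).
Step 3: advance 5 -> fork_pos = 11 + 5 = 16. Reached multiple(s) of 4: 12, 16 -> fragments 3-4 completed (4 total).
Step 4: advance 5 -> fork_pos = 16 + 5 = 21. Reached multiple(s) of 4: 20 -> fragment 5 completed (5 total).
Step 5: advance 2 -> fork_pos = 21 + 2 = 23. Next multiple of 4 is 24 (not reached); still 5 fragment(s).
5 fragment(s) completed, covering template[0:20] (5 x 4 = 20). The next fragment, fragment 6, covers template[20:24], so it starts at position 20.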